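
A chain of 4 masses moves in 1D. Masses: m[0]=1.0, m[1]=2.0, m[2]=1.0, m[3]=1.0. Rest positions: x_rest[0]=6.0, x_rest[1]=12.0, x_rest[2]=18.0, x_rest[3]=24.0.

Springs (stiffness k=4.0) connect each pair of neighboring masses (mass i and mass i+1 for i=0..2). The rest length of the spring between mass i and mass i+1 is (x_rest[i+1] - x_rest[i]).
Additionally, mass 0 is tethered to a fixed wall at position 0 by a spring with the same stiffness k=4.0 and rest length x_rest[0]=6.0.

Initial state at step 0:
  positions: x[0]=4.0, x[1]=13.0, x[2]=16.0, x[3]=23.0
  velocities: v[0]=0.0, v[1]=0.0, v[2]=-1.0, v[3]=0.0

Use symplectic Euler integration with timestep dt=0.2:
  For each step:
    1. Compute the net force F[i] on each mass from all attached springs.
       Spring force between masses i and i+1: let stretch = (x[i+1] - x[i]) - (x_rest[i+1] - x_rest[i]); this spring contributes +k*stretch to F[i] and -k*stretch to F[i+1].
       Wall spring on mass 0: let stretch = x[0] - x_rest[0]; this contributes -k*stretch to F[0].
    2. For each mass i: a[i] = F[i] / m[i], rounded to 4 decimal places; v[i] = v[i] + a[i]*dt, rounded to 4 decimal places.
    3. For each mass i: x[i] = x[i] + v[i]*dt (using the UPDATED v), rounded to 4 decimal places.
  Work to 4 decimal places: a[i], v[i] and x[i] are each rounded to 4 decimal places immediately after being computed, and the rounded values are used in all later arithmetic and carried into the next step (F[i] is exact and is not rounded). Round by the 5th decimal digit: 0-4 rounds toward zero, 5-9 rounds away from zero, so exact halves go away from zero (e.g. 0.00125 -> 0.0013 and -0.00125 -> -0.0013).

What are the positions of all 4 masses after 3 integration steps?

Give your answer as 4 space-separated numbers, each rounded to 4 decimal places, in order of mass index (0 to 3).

Step 0: x=[4.0000 13.0000 16.0000 23.0000] v=[0.0000 0.0000 -1.0000 0.0000]
Step 1: x=[4.8000 12.5200 16.4400 22.8400] v=[4.0000 -2.4000 2.2000 -0.8000]
Step 2: x=[6.0672 11.7360 17.2768 22.6160] v=[6.3360 -3.9200 4.1840 -1.1200]
Step 3: x=[7.2707 10.9418 18.0813 22.4977] v=[6.0173 -3.9712 4.0227 -0.5914]

Answer: 7.2707 10.9418 18.0813 22.4977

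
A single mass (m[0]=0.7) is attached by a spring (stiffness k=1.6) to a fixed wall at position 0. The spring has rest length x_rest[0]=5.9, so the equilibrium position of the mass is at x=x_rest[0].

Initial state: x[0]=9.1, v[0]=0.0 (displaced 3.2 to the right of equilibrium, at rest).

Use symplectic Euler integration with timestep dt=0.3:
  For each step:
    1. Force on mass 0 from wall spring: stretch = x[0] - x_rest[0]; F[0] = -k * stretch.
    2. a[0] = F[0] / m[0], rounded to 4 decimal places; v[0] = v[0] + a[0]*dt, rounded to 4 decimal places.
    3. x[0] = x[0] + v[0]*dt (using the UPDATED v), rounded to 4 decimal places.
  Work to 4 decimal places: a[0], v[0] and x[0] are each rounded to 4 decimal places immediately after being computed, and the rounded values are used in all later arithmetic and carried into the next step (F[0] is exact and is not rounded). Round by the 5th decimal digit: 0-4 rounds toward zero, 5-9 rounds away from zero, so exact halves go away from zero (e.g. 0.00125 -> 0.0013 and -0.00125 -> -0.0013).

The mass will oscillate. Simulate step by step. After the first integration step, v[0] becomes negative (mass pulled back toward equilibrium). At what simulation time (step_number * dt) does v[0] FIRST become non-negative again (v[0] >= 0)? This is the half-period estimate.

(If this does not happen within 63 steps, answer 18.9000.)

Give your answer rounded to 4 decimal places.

Step 0: x=[9.1000] v=[0.0000]
Step 1: x=[8.4417] v=[-2.1943]
Step 2: x=[7.2605] v=[-3.9372]
Step 3: x=[5.7995] v=[-4.8701]
Step 4: x=[4.3591] v=[-4.8012]
Step 5: x=[3.2357] v=[-3.7446]
Step 6: x=[2.6604] v=[-1.9177]
Step 7: x=[2.7515] v=[0.3037]
First v>=0 after going negative at step 7, time=2.1000

Answer: 2.1000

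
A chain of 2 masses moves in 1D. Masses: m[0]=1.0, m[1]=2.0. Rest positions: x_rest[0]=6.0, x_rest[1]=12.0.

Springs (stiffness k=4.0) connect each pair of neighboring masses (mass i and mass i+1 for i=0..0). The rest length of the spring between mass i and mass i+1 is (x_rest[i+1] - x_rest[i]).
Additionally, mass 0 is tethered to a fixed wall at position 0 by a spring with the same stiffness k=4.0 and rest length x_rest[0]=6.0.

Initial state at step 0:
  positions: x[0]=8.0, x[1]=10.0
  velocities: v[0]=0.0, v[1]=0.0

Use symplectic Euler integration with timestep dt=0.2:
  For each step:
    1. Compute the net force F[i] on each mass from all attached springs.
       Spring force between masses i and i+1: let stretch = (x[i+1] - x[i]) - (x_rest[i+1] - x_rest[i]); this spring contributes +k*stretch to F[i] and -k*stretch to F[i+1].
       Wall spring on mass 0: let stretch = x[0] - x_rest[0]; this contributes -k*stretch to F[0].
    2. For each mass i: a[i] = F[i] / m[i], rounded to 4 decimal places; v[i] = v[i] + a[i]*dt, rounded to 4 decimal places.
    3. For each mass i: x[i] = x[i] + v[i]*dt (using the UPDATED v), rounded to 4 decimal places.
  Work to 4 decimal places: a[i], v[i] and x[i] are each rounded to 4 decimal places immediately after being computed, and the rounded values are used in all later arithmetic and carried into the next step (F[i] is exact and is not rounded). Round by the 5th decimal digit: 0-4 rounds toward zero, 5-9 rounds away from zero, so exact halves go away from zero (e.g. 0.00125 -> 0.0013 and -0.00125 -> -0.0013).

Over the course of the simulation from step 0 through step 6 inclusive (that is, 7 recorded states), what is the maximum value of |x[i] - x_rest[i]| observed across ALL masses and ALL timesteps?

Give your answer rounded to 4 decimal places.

Step 0: x=[8.0000 10.0000] v=[0.0000 0.0000]
Step 1: x=[7.0400 10.3200] v=[-4.8000 1.6000]
Step 2: x=[5.4784 10.8576] v=[-7.8080 2.6880]
Step 3: x=[3.9009 11.4449] v=[-7.8874 2.9363]
Step 4: x=[2.9063 11.9086] v=[-4.9729 2.3187]
Step 5: x=[2.8871 12.1322] v=[-0.0961 1.1178]
Step 6: x=[3.8852 12.0962] v=[4.9903 -0.1802]
Max displacement = 3.1129

Answer: 3.1129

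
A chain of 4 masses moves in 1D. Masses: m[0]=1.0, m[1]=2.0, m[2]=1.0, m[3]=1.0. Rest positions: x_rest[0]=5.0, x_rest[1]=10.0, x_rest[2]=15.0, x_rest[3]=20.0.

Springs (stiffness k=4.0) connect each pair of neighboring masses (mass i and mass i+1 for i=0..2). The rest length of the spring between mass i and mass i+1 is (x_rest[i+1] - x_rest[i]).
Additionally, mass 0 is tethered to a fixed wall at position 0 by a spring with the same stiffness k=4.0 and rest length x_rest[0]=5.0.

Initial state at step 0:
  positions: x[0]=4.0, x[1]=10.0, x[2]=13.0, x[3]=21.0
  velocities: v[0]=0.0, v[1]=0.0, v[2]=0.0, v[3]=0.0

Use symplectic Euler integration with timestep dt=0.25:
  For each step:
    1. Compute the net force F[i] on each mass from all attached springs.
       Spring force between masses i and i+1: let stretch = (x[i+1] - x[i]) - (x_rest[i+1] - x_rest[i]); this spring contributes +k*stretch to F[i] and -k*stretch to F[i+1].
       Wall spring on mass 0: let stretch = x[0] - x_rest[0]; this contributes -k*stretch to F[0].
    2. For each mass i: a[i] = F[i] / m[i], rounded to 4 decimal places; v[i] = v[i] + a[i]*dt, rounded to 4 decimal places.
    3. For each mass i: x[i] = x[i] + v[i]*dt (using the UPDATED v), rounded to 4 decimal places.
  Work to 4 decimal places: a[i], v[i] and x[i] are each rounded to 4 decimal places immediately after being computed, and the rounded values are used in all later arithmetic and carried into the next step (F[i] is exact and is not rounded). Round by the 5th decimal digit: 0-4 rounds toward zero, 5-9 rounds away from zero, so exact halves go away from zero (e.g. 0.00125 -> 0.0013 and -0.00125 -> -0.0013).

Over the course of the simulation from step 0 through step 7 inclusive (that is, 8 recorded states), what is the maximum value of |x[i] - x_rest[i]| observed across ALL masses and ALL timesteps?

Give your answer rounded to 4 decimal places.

Answer: 2.0790

Derivation:
Step 0: x=[4.0000 10.0000 13.0000 21.0000] v=[0.0000 0.0000 0.0000 0.0000]
Step 1: x=[4.5000 9.6250 14.2500 20.2500] v=[2.0000 -1.5000 5.0000 -3.0000]
Step 2: x=[5.1563 9.1875 15.8438 19.2500] v=[2.6250 -1.7500 6.3750 -4.0000]
Step 3: x=[5.5313 9.0781 16.6250 18.6485] v=[1.4999 -0.4375 3.1249 -2.4062]
Step 4: x=[5.4102 9.4688 16.0254 18.7911] v=[-0.4846 1.5626 -2.3985 0.5703]
Step 5: x=[4.9512 10.1717 14.4781 19.4923] v=[-1.8362 2.8116 -6.1894 2.8046]
Step 6: x=[4.5595 10.7604 13.1077 20.1899] v=[-1.5669 2.3546 -5.4816 2.7904]
Step 7: x=[4.5781 10.8674 12.9210 20.3670] v=[0.0745 0.4278 -0.7467 0.7082]
Max displacement = 2.0790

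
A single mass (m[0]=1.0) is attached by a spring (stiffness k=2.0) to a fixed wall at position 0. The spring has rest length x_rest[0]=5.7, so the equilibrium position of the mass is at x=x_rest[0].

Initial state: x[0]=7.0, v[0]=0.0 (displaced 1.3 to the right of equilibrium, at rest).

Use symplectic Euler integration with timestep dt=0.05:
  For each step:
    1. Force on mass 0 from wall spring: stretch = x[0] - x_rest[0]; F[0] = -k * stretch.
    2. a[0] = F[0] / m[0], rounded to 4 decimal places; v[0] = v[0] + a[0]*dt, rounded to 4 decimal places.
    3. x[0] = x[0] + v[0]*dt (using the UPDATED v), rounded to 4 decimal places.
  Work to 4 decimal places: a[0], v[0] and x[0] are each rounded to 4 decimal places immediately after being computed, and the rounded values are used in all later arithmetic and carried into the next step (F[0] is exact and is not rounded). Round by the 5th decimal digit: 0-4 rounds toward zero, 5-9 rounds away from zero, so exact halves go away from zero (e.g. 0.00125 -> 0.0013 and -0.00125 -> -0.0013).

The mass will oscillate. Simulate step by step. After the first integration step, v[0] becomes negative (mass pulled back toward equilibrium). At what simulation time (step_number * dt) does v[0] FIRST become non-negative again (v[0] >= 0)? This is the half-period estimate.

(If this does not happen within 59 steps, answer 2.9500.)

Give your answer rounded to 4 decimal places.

Answer: 2.2500

Derivation:
Step 0: x=[7.0000] v=[0.0000]
Step 1: x=[6.9935] v=[-0.1300]
Step 2: x=[6.9805] v=[-0.2594]
Step 3: x=[6.9611] v=[-0.3875]
Step 4: x=[6.9354] v=[-0.5136]
Step 5: x=[6.9035] v=[-0.6371]
Step 6: x=[6.8656] v=[-0.7575]
Step 7: x=[6.8219] v=[-0.8741]
Step 8: x=[6.7726] v=[-0.9863]
Step 9: x=[6.7179] v=[-1.0936]
Step 10: x=[6.6581] v=[-1.1954]
Step 11: x=[6.5935] v=[-1.2912]
Step 12: x=[6.5245] v=[-1.3806]
Step 13: x=[6.4513] v=[-1.4631]
Step 14: x=[6.3744] v=[-1.5382]
Step 15: x=[6.2941] v=[-1.6056]
Step 16: x=[6.2109] v=[-1.6650]
Step 17: x=[6.1251] v=[-1.7161]
Step 18: x=[6.0372] v=[-1.7586]
Step 19: x=[5.9476] v=[-1.7923]
Step 20: x=[5.8567] v=[-1.8171]
Step 21: x=[5.7651] v=[-1.8328]
Step 22: x=[5.6731] v=[-1.8393]
Step 23: x=[5.5813] v=[-1.8366]
Step 24: x=[5.4901] v=[-1.8247]
Step 25: x=[5.3999] v=[-1.8037]
Step 26: x=[5.3112] v=[-1.7737]
Step 27: x=[5.2245] v=[-1.7348]
Step 28: x=[5.1401] v=[-1.6873]
Step 29: x=[5.0585] v=[-1.6313]
Step 30: x=[4.9801] v=[-1.5672]
Step 31: x=[4.9053] v=[-1.4952]
Step 32: x=[4.8345] v=[-1.4157]
Step 33: x=[4.7680] v=[-1.3292]
Step 34: x=[4.7062] v=[-1.2360]
Step 35: x=[4.6494] v=[-1.1366]
Step 36: x=[4.5978] v=[-1.0315]
Step 37: x=[4.5517] v=[-0.9213]
Step 38: x=[4.5114] v=[-0.8065]
Step 39: x=[4.4770] v=[-0.6876]
Step 40: x=[4.4487] v=[-0.5653]
Step 41: x=[4.4267] v=[-0.4402]
Step 42: x=[4.4111] v=[-0.3129]
Step 43: x=[4.4019] v=[-0.1840]
Step 44: x=[4.3992] v=[-0.0542]
Step 45: x=[4.4030] v=[0.0759]
First v>=0 after going negative at step 45, time=2.2500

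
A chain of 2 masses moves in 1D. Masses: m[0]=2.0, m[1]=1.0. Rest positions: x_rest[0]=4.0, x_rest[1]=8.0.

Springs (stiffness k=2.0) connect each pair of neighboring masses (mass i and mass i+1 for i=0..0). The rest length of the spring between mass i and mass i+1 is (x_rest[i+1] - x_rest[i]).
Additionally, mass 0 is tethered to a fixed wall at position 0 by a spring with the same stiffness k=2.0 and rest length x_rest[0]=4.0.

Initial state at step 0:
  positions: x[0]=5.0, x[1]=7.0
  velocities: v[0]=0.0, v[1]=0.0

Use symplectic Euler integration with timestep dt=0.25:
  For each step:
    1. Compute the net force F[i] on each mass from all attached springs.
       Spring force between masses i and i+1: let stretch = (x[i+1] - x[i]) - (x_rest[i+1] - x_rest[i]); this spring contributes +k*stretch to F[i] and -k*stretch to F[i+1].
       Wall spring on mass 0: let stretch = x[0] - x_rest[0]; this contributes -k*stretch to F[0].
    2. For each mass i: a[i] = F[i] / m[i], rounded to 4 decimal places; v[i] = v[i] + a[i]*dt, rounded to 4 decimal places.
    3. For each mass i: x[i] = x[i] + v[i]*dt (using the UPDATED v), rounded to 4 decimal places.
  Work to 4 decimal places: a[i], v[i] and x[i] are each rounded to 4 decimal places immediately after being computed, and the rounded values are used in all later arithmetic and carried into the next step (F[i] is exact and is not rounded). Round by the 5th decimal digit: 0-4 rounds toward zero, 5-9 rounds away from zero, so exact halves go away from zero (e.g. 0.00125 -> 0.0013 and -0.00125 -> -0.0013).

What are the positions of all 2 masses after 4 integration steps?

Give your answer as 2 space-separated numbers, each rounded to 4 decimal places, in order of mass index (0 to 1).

Step 0: x=[5.0000 7.0000] v=[0.0000 0.0000]
Step 1: x=[4.8125 7.2500] v=[-0.7500 1.0000]
Step 2: x=[4.4766 7.6953] v=[-1.3438 1.7813]
Step 3: x=[4.0620 8.2383] v=[-1.6583 2.1720]
Step 4: x=[3.6546 8.7593] v=[-1.6297 2.0839]

Answer: 3.6546 8.7593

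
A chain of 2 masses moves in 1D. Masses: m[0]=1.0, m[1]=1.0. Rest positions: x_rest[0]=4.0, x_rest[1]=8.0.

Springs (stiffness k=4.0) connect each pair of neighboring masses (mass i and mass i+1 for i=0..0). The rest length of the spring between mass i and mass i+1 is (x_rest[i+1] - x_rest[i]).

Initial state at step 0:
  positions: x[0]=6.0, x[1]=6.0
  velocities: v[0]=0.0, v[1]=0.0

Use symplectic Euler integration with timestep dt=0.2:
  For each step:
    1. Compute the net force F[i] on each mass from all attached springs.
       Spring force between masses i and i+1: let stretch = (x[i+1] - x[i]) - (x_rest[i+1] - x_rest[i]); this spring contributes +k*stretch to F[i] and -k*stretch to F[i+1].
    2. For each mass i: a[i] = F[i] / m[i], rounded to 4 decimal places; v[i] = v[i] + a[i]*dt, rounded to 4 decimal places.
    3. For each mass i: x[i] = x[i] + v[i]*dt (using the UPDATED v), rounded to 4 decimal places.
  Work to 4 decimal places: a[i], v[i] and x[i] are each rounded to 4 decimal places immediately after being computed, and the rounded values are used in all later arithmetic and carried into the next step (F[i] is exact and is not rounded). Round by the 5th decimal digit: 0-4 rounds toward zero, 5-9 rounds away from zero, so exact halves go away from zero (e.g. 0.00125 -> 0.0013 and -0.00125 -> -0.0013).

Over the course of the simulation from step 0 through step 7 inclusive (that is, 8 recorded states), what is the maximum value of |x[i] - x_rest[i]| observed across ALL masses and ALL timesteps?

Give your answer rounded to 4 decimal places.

Answer: 2.0850

Derivation:
Step 0: x=[6.0000 6.0000] v=[0.0000 0.0000]
Step 1: x=[5.3600 6.6400] v=[-3.2000 3.2000]
Step 2: x=[4.2848 7.7152] v=[-5.3760 5.3760]
Step 3: x=[3.1185 8.8815] v=[-5.8317 5.8317]
Step 4: x=[2.2342 9.7658] v=[-4.4213 4.4213]
Step 5: x=[1.9150 10.0850] v=[-1.5960 1.5960]
Step 6: x=[2.2630 9.7370] v=[1.7400 -1.7400]
Step 7: x=[3.1668 8.8332] v=[4.5192 -4.5192]
Max displacement = 2.0850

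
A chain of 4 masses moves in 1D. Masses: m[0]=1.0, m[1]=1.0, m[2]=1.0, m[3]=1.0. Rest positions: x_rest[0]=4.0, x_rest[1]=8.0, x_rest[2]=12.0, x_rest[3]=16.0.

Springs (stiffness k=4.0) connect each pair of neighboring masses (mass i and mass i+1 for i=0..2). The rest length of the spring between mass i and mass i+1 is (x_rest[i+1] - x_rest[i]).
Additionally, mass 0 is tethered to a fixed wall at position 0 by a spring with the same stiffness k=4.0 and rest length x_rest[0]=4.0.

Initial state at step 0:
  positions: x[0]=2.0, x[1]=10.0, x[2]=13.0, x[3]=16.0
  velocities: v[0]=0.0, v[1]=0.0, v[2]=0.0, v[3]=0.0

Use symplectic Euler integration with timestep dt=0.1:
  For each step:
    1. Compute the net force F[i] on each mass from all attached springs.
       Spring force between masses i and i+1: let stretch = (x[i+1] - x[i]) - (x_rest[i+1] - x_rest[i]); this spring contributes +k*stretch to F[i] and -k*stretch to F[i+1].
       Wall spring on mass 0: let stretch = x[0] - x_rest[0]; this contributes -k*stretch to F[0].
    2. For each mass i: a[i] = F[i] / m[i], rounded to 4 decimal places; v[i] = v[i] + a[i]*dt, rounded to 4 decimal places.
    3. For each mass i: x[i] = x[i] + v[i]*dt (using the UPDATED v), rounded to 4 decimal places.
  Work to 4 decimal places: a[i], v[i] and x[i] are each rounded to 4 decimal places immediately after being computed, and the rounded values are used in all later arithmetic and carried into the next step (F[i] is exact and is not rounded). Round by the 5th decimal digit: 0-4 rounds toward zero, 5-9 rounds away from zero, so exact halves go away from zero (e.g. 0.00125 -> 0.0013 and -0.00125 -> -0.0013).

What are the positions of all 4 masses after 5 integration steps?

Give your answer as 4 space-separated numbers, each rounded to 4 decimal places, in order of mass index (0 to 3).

Step 0: x=[2.0000 10.0000 13.0000 16.0000] v=[0.0000 0.0000 0.0000 0.0000]
Step 1: x=[2.2400 9.8000 13.0000 16.0400] v=[2.4000 -2.0000 0.0000 0.4000]
Step 2: x=[2.6928 9.4256 12.9936 16.1184] v=[4.5280 -3.7440 -0.0640 0.7840]
Step 3: x=[3.3072 8.9246 12.9695 16.2318] v=[6.1440 -5.0099 -0.2413 1.1341]
Step 4: x=[4.0140 8.3607 12.9141 16.3747] v=[7.0681 -5.6389 -0.5543 1.4292]
Step 5: x=[4.7341 7.8051 12.8150 16.5392] v=[7.2012 -5.5562 -0.9914 1.6450]

Answer: 4.7341 7.8051 12.8150 16.5392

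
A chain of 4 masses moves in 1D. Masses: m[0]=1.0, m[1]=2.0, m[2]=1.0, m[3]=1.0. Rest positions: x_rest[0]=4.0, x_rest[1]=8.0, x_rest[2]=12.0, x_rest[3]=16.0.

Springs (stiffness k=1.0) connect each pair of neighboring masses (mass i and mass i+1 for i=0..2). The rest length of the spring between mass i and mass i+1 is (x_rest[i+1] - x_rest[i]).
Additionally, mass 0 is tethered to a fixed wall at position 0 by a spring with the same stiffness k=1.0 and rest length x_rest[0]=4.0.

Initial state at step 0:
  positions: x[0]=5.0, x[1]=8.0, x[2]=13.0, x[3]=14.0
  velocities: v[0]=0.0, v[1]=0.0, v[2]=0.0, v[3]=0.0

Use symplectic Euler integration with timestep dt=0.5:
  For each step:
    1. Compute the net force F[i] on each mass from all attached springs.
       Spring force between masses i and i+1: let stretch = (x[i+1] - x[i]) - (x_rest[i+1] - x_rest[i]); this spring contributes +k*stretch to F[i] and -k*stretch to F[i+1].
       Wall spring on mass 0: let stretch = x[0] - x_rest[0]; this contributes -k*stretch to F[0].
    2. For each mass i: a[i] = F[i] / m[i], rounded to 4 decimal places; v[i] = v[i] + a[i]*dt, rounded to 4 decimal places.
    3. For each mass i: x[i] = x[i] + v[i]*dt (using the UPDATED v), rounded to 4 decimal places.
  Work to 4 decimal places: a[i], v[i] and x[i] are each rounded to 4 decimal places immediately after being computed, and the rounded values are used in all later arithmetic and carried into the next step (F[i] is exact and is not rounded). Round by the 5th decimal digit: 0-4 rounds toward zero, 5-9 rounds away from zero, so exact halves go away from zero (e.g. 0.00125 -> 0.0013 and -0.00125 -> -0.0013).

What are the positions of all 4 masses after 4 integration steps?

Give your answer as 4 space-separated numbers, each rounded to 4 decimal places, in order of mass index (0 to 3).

Answer: 3.3145 7.9726 10.8184 16.8048

Derivation:
Step 0: x=[5.0000 8.0000 13.0000 14.0000] v=[0.0000 0.0000 0.0000 0.0000]
Step 1: x=[4.5000 8.2500 12.0000 14.7500] v=[-1.0000 0.5000 -2.0000 1.5000]
Step 2: x=[3.8125 8.5000 10.7500 15.8125] v=[-1.3750 0.5000 -2.5000 2.1250]
Step 3: x=[3.3438 8.4453 10.2031 16.6094] v=[-0.9375 -0.1094 -1.0938 1.5938]
Step 4: x=[3.3145 7.9726 10.8184 16.8048] v=[-0.0587 -0.9454 1.2305 0.3907]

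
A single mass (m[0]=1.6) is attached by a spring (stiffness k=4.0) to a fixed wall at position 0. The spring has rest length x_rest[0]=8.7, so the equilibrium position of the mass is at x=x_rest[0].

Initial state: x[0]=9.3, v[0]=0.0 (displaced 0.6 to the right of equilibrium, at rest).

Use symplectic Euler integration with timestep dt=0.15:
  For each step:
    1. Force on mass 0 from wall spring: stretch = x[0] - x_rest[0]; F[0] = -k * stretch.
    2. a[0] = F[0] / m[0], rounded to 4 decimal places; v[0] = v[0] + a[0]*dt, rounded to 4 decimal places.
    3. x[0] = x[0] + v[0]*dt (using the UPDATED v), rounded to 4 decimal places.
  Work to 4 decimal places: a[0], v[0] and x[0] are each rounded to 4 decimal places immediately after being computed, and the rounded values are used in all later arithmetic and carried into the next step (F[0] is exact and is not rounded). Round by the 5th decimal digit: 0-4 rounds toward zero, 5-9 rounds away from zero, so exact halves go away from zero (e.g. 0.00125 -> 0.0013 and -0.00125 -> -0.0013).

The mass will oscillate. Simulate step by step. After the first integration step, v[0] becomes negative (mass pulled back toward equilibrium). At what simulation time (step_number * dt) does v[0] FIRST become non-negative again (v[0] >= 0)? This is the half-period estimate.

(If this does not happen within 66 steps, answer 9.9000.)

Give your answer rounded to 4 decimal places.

Answer: 2.1000

Derivation:
Step 0: x=[9.3000] v=[0.0000]
Step 1: x=[9.2663] v=[-0.2250]
Step 2: x=[9.2007] v=[-0.4374]
Step 3: x=[9.1069] v=[-0.6252]
Step 4: x=[8.9902] v=[-0.7778]
Step 5: x=[8.8572] v=[-0.8866]
Step 6: x=[8.7154] v=[-0.9456]
Step 7: x=[8.5727] v=[-0.9514]
Step 8: x=[8.4371] v=[-0.9037]
Step 9: x=[8.3163] v=[-0.8051]
Step 10: x=[8.2171] v=[-0.6612]
Step 11: x=[8.1451] v=[-0.4801]
Step 12: x=[8.1043] v=[-0.2720]
Step 13: x=[8.0970] v=[-0.0486]
Step 14: x=[8.1236] v=[0.1775]
First v>=0 after going negative at step 14, time=2.1000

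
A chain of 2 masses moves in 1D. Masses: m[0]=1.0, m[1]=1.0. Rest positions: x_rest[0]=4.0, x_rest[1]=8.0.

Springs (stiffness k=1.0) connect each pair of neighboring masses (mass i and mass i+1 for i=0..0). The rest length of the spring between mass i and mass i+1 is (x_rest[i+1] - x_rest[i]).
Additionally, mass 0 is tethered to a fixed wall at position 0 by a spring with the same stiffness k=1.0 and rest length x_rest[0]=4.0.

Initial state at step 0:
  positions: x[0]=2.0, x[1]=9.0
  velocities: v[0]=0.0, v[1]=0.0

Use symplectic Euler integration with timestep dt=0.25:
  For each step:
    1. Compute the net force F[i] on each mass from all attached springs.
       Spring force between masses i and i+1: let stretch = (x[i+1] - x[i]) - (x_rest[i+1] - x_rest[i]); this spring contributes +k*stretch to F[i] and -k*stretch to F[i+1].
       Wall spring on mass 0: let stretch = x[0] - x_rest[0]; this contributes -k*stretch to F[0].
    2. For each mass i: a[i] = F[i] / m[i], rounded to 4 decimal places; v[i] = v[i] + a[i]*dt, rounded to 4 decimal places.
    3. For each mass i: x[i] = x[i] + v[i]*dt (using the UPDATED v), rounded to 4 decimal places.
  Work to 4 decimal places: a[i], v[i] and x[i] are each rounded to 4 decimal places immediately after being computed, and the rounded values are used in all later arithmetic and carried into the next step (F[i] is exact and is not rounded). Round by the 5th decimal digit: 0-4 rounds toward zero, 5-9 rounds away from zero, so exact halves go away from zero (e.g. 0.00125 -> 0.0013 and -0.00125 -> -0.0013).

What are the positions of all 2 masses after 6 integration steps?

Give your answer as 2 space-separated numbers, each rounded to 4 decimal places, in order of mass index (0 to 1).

Answer: 5.6466 6.8557

Derivation:
Step 0: x=[2.0000 9.0000] v=[0.0000 0.0000]
Step 1: x=[2.3125 8.8125] v=[1.2500 -0.7500]
Step 2: x=[2.8867 8.4688] v=[2.2969 -1.3750]
Step 3: x=[3.6294 8.0262] v=[2.9708 -1.7705]
Step 4: x=[4.4201 7.5588] v=[3.1627 -1.8697]
Step 5: x=[5.1307 7.1452] v=[2.8424 -1.6544]
Step 6: x=[5.6466 6.8557] v=[2.0634 -1.1580]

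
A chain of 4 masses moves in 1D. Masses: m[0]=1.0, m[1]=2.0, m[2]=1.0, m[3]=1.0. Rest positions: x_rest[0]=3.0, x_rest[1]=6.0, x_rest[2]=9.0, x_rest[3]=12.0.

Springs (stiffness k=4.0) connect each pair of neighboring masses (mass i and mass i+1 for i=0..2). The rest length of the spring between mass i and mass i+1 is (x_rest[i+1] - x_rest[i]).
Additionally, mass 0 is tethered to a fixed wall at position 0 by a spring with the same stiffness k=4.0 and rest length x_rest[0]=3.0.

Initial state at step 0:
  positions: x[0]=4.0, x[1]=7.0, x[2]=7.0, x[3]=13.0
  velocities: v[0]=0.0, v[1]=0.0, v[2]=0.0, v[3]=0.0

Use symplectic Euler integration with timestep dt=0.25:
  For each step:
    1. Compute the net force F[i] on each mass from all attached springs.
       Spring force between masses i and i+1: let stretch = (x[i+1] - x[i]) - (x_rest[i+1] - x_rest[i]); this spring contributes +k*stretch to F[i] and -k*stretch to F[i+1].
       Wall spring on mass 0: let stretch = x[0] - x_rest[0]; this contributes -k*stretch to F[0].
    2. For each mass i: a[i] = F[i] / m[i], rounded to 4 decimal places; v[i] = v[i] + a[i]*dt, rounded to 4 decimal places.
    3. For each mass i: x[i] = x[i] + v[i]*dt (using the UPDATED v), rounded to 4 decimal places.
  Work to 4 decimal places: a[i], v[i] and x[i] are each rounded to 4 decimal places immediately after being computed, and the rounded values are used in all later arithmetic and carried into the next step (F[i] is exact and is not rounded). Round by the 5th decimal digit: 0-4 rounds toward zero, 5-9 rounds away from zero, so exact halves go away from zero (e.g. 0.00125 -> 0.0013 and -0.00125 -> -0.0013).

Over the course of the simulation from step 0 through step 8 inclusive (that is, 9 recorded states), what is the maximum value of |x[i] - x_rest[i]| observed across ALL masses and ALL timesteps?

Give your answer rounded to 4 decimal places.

Step 0: x=[4.0000 7.0000 7.0000 13.0000] v=[0.0000 0.0000 0.0000 0.0000]
Step 1: x=[3.7500 6.6250 8.5000 12.2500] v=[-1.0000 -1.5000 6.0000 -3.0000]
Step 2: x=[3.2813 6.1250 10.4688 11.3125] v=[-1.8750 -2.0000 7.8750 -3.7500]
Step 3: x=[2.7032 5.8125 11.5625 10.9141] v=[-2.3126 -1.2500 4.3749 -1.5937]
Step 4: x=[2.2266 5.8301 11.0566 11.4278] v=[-1.9065 0.0704 -2.0235 2.0547]
Step 5: x=[2.0942 6.0506 9.3369 12.5987] v=[-0.5296 0.8819 -6.8788 4.6835]
Step 6: x=[2.4274 6.1873 7.6111 13.7041] v=[1.3326 0.5469 -6.9033 4.4217]
Step 7: x=[3.0937 6.0320 7.0526 14.0363] v=[2.6651 -0.6212 -2.2341 1.3287]
Step 8: x=[3.7211 5.6370 7.9849 13.3726] v=[2.5097 -1.5801 3.7290 -2.6550]
Max displacement = 2.5625

Answer: 2.5625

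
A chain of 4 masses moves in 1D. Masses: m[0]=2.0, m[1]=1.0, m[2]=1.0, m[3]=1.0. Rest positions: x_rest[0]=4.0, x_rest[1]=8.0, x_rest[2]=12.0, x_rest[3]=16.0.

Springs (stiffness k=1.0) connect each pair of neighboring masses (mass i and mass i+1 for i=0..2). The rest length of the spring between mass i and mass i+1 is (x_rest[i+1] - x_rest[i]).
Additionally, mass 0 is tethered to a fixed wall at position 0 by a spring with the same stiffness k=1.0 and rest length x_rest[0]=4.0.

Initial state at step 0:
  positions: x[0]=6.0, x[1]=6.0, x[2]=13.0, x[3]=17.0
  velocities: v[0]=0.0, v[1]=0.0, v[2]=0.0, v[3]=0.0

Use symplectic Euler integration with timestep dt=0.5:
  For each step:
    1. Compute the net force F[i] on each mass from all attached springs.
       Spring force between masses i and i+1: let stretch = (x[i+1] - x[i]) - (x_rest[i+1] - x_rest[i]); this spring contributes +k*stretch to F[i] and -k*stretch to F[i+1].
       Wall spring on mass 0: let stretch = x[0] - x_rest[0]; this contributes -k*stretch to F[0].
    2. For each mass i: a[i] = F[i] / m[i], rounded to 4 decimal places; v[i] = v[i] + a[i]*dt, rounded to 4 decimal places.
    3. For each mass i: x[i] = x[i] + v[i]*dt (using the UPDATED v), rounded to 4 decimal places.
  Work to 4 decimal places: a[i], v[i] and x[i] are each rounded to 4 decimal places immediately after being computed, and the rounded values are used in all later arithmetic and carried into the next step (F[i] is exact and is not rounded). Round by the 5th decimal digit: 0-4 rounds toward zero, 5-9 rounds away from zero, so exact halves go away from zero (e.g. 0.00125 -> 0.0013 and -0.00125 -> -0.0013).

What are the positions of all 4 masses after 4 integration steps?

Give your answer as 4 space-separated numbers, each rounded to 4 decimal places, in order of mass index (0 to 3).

Answer: 2.9698 10.5372 13.0059 15.6836

Derivation:
Step 0: x=[6.0000 6.0000 13.0000 17.0000] v=[0.0000 0.0000 0.0000 0.0000]
Step 1: x=[5.2500 7.7500 12.2500 17.0000] v=[-1.5000 3.5000 -1.5000 0.0000]
Step 2: x=[4.1563 10.0000 11.5625 16.8125] v=[-2.1875 4.5000 -1.3750 -0.3750]
Step 3: x=[3.2735 11.1797 11.7969 16.3125] v=[-1.7657 2.3594 0.4688 -1.0000]
Step 4: x=[2.9698 10.5372 13.0059 15.6836] v=[-0.6075 -1.2851 2.4180 -1.2578]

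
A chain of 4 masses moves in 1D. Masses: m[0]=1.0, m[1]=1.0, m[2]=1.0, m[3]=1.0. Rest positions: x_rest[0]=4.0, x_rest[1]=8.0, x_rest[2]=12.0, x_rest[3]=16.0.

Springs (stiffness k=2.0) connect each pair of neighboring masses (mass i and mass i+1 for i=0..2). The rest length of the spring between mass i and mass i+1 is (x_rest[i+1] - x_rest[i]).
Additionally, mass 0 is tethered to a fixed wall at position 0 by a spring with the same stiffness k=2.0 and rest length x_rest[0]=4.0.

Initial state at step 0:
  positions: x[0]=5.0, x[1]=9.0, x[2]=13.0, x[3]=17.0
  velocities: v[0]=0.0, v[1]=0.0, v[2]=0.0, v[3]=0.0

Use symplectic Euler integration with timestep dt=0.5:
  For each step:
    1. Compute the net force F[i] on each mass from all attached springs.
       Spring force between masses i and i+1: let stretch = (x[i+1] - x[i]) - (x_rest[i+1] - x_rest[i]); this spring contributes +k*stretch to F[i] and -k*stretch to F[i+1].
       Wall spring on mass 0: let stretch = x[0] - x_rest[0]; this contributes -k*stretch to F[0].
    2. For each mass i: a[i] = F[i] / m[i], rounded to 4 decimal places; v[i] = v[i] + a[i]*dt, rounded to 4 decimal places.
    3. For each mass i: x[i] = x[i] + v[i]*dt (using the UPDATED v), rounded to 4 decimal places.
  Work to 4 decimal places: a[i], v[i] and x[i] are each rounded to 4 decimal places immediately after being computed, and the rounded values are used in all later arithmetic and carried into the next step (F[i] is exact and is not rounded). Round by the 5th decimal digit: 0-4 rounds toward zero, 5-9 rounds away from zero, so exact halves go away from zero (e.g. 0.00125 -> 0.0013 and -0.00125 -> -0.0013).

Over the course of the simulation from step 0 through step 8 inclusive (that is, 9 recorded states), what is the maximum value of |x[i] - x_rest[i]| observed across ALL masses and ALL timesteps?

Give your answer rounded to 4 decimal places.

Step 0: x=[5.0000 9.0000 13.0000 17.0000] v=[0.0000 0.0000 0.0000 0.0000]
Step 1: x=[4.5000 9.0000 13.0000 17.0000] v=[-1.0000 0.0000 0.0000 0.0000]
Step 2: x=[4.0000 8.7500 13.0000 17.0000] v=[-1.0000 -0.5000 0.0000 0.0000]
Step 3: x=[3.8750 8.2500 12.8750 17.0000] v=[-0.2500 -1.0000 -0.2500 0.0000]
Step 4: x=[4.0000 7.8750 12.5000 16.9375] v=[0.2500 -0.7500 -0.7500 -0.1250]
Step 5: x=[4.0625 7.8750 12.0313 16.6563] v=[0.1250 0.0000 -0.9375 -0.5625]
Step 6: x=[4.0000 8.0469 11.7969 16.0626] v=[-0.1250 0.3438 -0.4688 -1.1875]
Step 7: x=[3.9610 8.0704 11.8204 15.3360] v=[-0.0781 0.0469 0.0469 -1.4532]
Step 8: x=[3.9962 7.9142 11.7267 14.8516] v=[0.0703 -0.3125 -0.1875 -0.9688]
Max displacement = 1.1484

Answer: 1.1484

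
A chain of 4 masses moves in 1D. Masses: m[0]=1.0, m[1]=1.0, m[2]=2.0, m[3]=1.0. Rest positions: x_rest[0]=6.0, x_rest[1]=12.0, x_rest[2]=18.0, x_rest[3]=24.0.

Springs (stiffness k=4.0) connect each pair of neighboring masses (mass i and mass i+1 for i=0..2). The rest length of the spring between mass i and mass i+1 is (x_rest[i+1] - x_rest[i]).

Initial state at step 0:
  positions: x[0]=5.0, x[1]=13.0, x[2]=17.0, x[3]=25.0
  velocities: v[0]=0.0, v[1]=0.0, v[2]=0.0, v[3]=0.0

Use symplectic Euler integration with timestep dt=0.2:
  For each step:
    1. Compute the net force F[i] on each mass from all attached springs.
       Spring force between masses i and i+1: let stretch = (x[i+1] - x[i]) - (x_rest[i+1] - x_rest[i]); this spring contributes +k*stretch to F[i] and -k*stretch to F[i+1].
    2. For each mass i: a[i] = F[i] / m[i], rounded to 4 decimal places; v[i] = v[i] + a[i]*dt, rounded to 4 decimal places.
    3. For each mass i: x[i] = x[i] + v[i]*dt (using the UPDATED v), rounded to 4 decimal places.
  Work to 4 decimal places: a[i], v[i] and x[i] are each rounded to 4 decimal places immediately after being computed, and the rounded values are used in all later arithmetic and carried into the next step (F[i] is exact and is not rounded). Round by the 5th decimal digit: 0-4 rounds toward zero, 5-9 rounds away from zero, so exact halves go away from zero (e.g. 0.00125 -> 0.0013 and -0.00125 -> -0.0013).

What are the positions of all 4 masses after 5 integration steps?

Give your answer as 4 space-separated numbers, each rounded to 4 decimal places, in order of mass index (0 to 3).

Answer: 6.1918 10.7032 18.6145 22.8755

Derivation:
Step 0: x=[5.0000 13.0000 17.0000 25.0000] v=[0.0000 0.0000 0.0000 0.0000]
Step 1: x=[5.3200 12.3600 17.3200 24.6800] v=[1.6000 -3.2000 1.6000 -1.6000]
Step 2: x=[5.8064 11.3872 17.8320 24.1424] v=[2.4320 -4.8640 2.5600 -2.6880]
Step 3: x=[6.2257 10.5526 18.3332 23.5551] v=[2.0966 -4.1728 2.5062 -2.9363]
Step 4: x=[6.3773 10.2706 18.6297 23.0923] v=[0.7581 -1.4098 1.4827 -2.3138]
Step 5: x=[6.1918 10.7032 18.6145 22.8755] v=[-0.9273 2.1628 -0.0759 -1.0839]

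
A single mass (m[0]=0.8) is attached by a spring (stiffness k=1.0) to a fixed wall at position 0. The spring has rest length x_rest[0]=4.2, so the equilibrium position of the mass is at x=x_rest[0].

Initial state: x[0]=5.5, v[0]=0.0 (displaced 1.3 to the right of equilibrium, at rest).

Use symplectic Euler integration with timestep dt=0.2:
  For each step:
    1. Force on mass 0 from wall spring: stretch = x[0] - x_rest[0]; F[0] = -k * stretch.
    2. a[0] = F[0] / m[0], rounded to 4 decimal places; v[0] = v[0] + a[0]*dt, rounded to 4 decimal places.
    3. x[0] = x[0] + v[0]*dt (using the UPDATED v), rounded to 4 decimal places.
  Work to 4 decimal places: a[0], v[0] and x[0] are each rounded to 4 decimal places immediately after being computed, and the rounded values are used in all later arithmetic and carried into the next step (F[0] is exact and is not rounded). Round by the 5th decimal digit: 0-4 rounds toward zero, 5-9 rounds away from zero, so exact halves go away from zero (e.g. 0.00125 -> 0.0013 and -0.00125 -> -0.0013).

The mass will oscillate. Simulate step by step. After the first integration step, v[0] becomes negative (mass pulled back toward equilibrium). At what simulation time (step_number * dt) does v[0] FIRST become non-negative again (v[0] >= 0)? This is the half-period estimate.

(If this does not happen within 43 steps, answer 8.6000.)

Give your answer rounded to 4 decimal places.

Answer: 3.0000

Derivation:
Step 0: x=[5.5000] v=[0.0000]
Step 1: x=[5.4350] v=[-0.3250]
Step 2: x=[5.3082] v=[-0.6338]
Step 3: x=[5.1260] v=[-0.9109]
Step 4: x=[4.8975] v=[-1.1424]
Step 5: x=[4.6341] v=[-1.3168]
Step 6: x=[4.3490] v=[-1.4253]
Step 7: x=[4.0565] v=[-1.4626]
Step 8: x=[3.7712] v=[-1.4267]
Step 9: x=[3.5073] v=[-1.3195]
Step 10: x=[3.2780] v=[-1.1463]
Step 11: x=[3.0948] v=[-0.9158]
Step 12: x=[2.9669] v=[-0.6395]
Step 13: x=[2.9007] v=[-0.3312]
Step 14: x=[2.8994] v=[-0.0064]
Step 15: x=[2.9632] v=[0.3188]
First v>=0 after going negative at step 15, time=3.0000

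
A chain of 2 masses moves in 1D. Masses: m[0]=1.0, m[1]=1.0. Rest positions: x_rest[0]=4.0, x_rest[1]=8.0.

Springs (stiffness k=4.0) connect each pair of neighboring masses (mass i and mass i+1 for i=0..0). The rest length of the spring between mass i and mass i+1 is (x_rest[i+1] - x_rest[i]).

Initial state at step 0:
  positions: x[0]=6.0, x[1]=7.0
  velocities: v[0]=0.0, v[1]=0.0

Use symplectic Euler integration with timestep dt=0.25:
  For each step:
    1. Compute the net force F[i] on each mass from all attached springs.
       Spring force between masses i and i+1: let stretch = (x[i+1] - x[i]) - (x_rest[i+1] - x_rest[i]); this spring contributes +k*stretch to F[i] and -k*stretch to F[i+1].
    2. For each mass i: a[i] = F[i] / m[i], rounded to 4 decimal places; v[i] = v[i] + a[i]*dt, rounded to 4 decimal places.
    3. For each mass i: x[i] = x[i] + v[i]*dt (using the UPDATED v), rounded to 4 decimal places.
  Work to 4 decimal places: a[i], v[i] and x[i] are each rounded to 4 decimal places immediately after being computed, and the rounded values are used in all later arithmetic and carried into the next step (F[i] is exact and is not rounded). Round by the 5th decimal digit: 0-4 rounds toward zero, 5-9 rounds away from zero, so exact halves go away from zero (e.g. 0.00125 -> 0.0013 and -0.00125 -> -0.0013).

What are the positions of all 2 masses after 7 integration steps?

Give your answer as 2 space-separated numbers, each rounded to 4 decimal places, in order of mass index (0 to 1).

Answer: 5.5430 7.4571

Derivation:
Step 0: x=[6.0000 7.0000] v=[0.0000 0.0000]
Step 1: x=[5.2500 7.7500] v=[-3.0000 3.0000]
Step 2: x=[4.1250 8.8750] v=[-4.5000 4.5000]
Step 3: x=[3.1875 9.8125] v=[-3.7500 3.7500]
Step 4: x=[2.9063 10.0938] v=[-1.1250 1.1250]
Step 5: x=[3.4219 9.5782] v=[2.0625 -2.0625]
Step 6: x=[4.4766 8.5235] v=[4.2188 -4.2188]
Step 7: x=[5.5430 7.4571] v=[4.2657 -4.2657]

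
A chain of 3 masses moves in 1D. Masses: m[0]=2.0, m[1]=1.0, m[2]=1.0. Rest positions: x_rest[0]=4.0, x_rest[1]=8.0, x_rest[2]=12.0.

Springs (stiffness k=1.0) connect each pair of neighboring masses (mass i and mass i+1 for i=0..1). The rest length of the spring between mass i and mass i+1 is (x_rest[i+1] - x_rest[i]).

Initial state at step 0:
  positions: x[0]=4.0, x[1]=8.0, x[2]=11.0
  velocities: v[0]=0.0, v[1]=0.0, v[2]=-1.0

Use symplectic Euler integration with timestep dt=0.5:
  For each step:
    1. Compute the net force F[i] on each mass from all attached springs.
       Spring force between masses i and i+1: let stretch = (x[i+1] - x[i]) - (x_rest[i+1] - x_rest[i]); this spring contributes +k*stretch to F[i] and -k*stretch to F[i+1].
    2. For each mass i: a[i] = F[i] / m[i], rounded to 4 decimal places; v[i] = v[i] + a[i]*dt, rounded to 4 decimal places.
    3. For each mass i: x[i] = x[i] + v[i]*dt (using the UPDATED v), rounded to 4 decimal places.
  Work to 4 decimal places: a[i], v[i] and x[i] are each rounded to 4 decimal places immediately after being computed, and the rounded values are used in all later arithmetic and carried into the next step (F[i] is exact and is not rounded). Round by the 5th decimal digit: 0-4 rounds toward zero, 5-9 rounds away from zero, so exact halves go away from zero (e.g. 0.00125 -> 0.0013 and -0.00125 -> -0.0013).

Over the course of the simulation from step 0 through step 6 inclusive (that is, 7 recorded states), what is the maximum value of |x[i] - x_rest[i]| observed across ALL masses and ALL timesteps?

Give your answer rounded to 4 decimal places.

Answer: 1.2782

Derivation:
Step 0: x=[4.0000 8.0000 11.0000] v=[0.0000 0.0000 -1.0000]
Step 1: x=[4.0000 7.7500 10.7500] v=[0.0000 -0.5000 -0.5000]
Step 2: x=[3.9688 7.3125 10.7500] v=[-0.0625 -0.8750 0.0000]
Step 3: x=[3.8555 6.8985 10.8907] v=[-0.2266 -0.8281 0.2813]
Step 4: x=[3.6226 6.7218 11.0333] v=[-0.4659 -0.3535 0.2852]
Step 5: x=[3.2771 6.8482 11.0981] v=[-0.6911 0.2527 0.1295]
Step 6: x=[2.8779 7.1443 11.1004] v=[-0.7984 0.5921 0.0046]
Max displacement = 1.2782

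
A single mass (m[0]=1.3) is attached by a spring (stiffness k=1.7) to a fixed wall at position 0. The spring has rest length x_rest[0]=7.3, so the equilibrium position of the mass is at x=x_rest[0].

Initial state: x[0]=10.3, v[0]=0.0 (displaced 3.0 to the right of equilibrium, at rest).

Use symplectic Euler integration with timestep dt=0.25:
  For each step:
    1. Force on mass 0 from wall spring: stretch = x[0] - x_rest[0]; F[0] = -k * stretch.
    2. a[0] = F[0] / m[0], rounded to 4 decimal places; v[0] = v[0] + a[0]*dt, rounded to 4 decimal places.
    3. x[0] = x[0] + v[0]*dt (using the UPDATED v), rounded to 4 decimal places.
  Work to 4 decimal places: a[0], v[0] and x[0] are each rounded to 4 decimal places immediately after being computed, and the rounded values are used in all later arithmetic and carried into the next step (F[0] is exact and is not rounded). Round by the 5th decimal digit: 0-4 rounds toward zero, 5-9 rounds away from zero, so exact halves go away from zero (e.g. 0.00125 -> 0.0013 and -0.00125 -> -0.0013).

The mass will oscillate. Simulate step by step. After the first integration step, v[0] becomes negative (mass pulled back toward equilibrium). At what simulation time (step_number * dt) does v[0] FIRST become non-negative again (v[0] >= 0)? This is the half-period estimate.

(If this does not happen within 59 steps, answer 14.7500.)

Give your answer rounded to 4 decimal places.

Answer: 2.7500

Derivation:
Step 0: x=[10.3000] v=[0.0000]
Step 1: x=[10.0548] v=[-0.9808]
Step 2: x=[9.5845] v=[-1.8814]
Step 3: x=[8.9274] v=[-2.6283]
Step 4: x=[8.1373] v=[-3.1603]
Step 5: x=[7.2788] v=[-3.4340]
Step 6: x=[6.4220] v=[-3.4271]
Step 7: x=[5.6370] v=[-3.1401]
Step 8: x=[4.9879] v=[-2.5964]
Step 9: x=[4.5278] v=[-1.8405]
Step 10: x=[4.2943] v=[-0.9342]
Step 11: x=[4.3064] v=[0.0484]
First v>=0 after going negative at step 11, time=2.7500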